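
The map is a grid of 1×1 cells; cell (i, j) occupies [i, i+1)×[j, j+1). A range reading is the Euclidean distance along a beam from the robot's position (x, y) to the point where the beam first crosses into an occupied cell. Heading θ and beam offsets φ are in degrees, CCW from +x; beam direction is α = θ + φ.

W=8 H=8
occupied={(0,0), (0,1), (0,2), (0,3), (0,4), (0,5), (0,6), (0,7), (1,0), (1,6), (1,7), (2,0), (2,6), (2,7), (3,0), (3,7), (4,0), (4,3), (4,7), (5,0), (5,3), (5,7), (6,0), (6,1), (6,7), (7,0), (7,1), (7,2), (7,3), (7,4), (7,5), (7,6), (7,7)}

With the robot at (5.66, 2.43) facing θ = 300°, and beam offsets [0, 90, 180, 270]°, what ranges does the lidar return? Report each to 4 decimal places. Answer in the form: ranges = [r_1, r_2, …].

ranges = [0.6800, 1.5473, 0.6582, 2.8600]

beam 1: φ=0°, α=300°
  direction (0.5000, -0.8660); cell (5,2); t to first gridline: x 0.6800, y 0.4965 (then +2.0000 / +1.1547)
    (5,1) via y @ 0.4965
    (6,1) via x @ 0.6800  # hit
  → r_1 = 0.6800
beam 2: φ=90°, α=30°
  direction (0.8660, 0.5000); cell (5,2); t to first gridline: x 0.3926, y 1.1400 (then +1.1547 / +2.0000)
    (6,2) via x @ 0.3926
    (6,3) via y @ 1.1400
    (7,3) via x @ 1.5473  # hit
  → r_2 = 1.5473
beam 3: φ=180°, α=120°
  direction (-0.5000, 0.8660); cell (5,2); t to first gridline: x 1.3200, y 0.6582 (then +2.0000 / +1.1547)
    (5,3) via y @ 0.6582  # hit
  → r_3 = 0.6582
beam 4: φ=270°, α=210°
  direction (-0.8660, -0.5000); cell (5,2); t to first gridline: x 0.7621, y 0.8600 (then +1.1547 / +2.0000)
    (4,2) via x @ 0.7621
    (4,1) via y @ 0.8600
    (3,1) via x @ 1.9168
    (3,0) via y @ 2.8600  # hit
  → r_4 = 2.8600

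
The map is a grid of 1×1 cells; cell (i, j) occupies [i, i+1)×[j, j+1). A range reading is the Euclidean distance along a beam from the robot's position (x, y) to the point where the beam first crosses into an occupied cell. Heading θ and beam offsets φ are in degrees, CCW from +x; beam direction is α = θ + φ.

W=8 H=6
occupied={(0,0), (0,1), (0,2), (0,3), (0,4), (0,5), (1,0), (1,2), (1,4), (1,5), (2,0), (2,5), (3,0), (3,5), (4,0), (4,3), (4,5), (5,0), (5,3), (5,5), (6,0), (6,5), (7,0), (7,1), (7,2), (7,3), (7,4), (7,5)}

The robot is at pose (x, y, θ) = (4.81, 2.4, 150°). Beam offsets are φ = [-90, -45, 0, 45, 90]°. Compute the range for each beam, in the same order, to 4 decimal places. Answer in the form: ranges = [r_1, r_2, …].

ranges = [0.6928, 0.6212, 3.2447, 3.9444, 1.6166]

beam 1: φ=-90°, α=60°
  direction (0.5000, 0.8660); cell (4,2); t to first gridline: x 0.3800, y 0.6928 (then +2.0000 / +1.1547)
    (5,2) via x @ 0.3800
    (5,3) via y @ 0.6928  # hit
  → r_1 = 0.6928
beam 2: φ=-45°, α=105°
  direction (-0.2588, 0.9659); cell (4,2); t to first gridline: x 3.1296, y 0.6212 (then +3.8637 / +1.0353)
    (4,3) via y @ 0.6212  # hit
  → r_2 = 0.6212
beam 3: φ=0°, α=150°
  direction (-0.8660, 0.5000); cell (4,2); t to first gridline: x 0.9353, y 1.2000 (then +1.1547 / +2.0000)
    (3,2) via x @ 0.9353
    (3,3) via y @ 1.2000
    (2,3) via x @ 2.0900
    (2,4) via y @ 3.2000
    (1,4) via x @ 3.2447  # hit
  → r_3 = 3.2447
beam 4: φ=45°, α=195°
  direction (-0.9659, -0.2588); cell (4,2); t to first gridline: x 0.8386, y 1.5455 (then +1.0353 / +3.8637)
    (3,2) via x @ 0.8386
    (3,1) via y @ 1.5455
    (2,1) via x @ 1.8738
    (1,1) via x @ 2.9091
    (0,1) via x @ 3.9444  # hit
  → r_4 = 3.9444
beam 5: φ=90°, α=240°
  direction (-0.5000, -0.8660); cell (4,2); t to first gridline: x 1.6200, y 0.4619 (then +2.0000 / +1.1547)
    (4,1) via y @ 0.4619
    (4,0) via y @ 1.6166  # hit
  → r_5 = 1.6166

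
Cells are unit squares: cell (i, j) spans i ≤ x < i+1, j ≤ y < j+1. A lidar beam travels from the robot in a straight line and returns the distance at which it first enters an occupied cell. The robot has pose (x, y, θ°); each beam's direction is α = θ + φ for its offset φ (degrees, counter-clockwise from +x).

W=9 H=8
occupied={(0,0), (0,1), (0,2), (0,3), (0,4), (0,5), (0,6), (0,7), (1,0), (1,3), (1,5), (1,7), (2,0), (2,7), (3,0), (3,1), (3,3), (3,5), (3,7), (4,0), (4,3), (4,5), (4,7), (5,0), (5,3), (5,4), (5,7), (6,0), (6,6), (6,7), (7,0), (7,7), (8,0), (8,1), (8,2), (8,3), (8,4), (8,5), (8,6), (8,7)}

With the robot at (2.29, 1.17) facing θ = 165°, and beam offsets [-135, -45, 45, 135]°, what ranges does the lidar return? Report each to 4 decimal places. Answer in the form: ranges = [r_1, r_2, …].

ranges = [0.8198, 2.1131, 0.3400, 0.1963]

beam 1: φ=-135°, α=30°
  d=(0.8660,0.5000)  start (2,1)  tX=0.8198 tY=1.6600  stride 1/|dx|=1.1547 1/|dy|=2.0000
    cross x-line → (3,1), t=0.8198 (wall)
  → r_1 = 0.8198
beam 2: φ=-45°, α=120°
  d=(-0.5000,0.8660)  start (2,1)  tX=0.5800 tY=0.9584  stride 1/|dx|=2.0000 1/|dy|=1.1547
    cross x-line → (1,1), t=0.5800
    cross y-line → (1,2), t=0.9584
    cross y-line → (1,3), t=2.1131 (wall)
  → r_2 = 2.1131
beam 3: φ=45°, α=210°
  d=(-0.8660,-0.5000)  start (2,1)  tX=0.3349 tY=0.3400  stride 1/|dx|=1.1547 1/|dy|=2.0000
    cross x-line → (1,1), t=0.3349
    cross y-line → (1,0), t=0.3400 (wall)
  → r_3 = 0.3400
beam 4: φ=135°, α=300°
  d=(0.5000,-0.8660)  start (2,1)  tX=1.4200 tY=0.1963  stride 1/|dx|=2.0000 1/|dy|=1.1547
    cross y-line → (2,0), t=0.1963 (wall)
  → r_4 = 0.1963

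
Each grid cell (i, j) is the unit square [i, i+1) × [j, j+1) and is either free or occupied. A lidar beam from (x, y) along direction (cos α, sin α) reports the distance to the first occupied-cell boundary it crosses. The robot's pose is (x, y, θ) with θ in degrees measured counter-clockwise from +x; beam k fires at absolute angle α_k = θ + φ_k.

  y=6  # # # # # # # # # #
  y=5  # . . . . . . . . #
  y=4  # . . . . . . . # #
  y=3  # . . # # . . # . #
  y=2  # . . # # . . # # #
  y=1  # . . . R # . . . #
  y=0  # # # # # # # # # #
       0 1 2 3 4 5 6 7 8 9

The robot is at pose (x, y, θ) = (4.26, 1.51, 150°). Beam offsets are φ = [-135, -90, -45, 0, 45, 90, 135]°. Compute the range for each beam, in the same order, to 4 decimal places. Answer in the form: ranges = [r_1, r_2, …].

ranges = [0.7661, 0.5658, 0.5073, 0.9800, 1.9705, 0.5889, 0.5280]

beam 1: φ=-135°, α=15°
  d=(0.9659,0.2588)  start (4,1)  tX=0.7661 tY=1.8932  stride 1/|dx|=1.0353 1/|dy|=3.8637
    cross x-line → (5,1), t=0.7661 (wall)
  → r_1 = 0.7661
beam 2: φ=-90°, α=60°
  d=(0.5000,0.8660)  start (4,1)  tX=1.4800 tY=0.5658  stride 1/|dx|=2.0000 1/|dy|=1.1547
    cross y-line → (4,2), t=0.5658 (wall)
  → r_2 = 0.5658
beam 3: φ=-45°, α=105°
  d=(-0.2588,0.9659)  start (4,1)  tX=1.0046 tY=0.5073  stride 1/|dx|=3.8637 1/|dy|=1.0353
    cross y-line → (4,2), t=0.5073 (wall)
  → r_3 = 0.5073
beam 4: φ=0°, α=150°
  d=(-0.8660,0.5000)  start (4,1)  tX=0.3002 tY=0.9800  stride 1/|dx|=1.1547 1/|dy|=2.0000
    cross x-line → (3,1), t=0.3002
    cross y-line → (3,2), t=0.9800 (wall)
  → r_4 = 0.9800
beam 5: φ=45°, α=195°
  d=(-0.9659,-0.2588)  start (4,1)  tX=0.2692 tY=1.9705  stride 1/|dx|=1.0353 1/|dy|=3.8637
    cross x-line → (3,1), t=0.2692
    cross x-line → (2,1), t=1.3044
    cross y-line → (2,0), t=1.9705 (wall)
  → r_5 = 1.9705
beam 6: φ=90°, α=240°
  d=(-0.5000,-0.8660)  start (4,1)  tX=0.5200 tY=0.5889  stride 1/|dx|=2.0000 1/|dy|=1.1547
    cross x-line → (3,1), t=0.5200
    cross y-line → (3,0), t=0.5889 (wall)
  → r_6 = 0.5889
beam 7: φ=135°, α=285°
  d=(0.2588,-0.9659)  start (4,1)  tX=2.8591 tY=0.5280  stride 1/|dx|=3.8637 1/|dy|=1.0353
    cross y-line → (4,0), t=0.5280 (wall)
  → r_7 = 0.5280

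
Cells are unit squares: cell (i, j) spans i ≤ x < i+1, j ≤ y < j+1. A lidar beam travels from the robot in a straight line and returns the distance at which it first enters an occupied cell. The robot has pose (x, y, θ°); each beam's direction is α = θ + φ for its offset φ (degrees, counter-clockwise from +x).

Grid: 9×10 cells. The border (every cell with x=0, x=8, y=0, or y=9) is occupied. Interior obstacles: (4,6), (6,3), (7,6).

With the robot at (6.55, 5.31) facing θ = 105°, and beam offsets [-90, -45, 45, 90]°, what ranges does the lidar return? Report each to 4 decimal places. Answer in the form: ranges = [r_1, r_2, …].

ranges = [1.5012, 0.9000, 1.7898, 5.7458]

beam 1: φ=-90°, α=15°
  d=(0.9659,0.2588)  start (6,5)  tX=0.4659 tY=2.6660  stride 1/|dx|=1.0353 1/|dy|=3.8637
    cross x-line → (7,5), t=0.4659
    cross x-line → (8,5), t=1.5012 (wall)
  → r_1 = 1.5012
beam 2: φ=-45°, α=60°
  d=(0.5000,0.8660)  start (6,5)  tX=0.9000 tY=0.7967  stride 1/|dx|=2.0000 1/|dy|=1.1547
    cross y-line → (6,6), t=0.7967
    cross x-line → (7,6), t=0.9000 (wall)
  → r_2 = 0.9000
beam 3: φ=45°, α=150°
  d=(-0.8660,0.5000)  start (6,5)  tX=0.6351 tY=1.3800  stride 1/|dx|=1.1547 1/|dy|=2.0000
    cross x-line → (5,5), t=0.6351
    cross y-line → (5,6), t=1.3800
    cross x-line → (4,6), t=1.7898 (wall)
  → r_3 = 1.7898
beam 4: φ=90°, α=195°
  d=(-0.9659,-0.2588)  start (6,5)  tX=0.5694 tY=1.1977  stride 1/|dx|=1.0353 1/|dy|=3.8637
    cross x-line → (5,5), t=0.5694
    cross y-line → (5,4), t=1.1977
    cross x-line → (4,4), t=1.6047
    cross x-line → (3,4), t=2.6400
    cross x-line → (2,4), t=3.6752
    cross x-line → (1,4), t=4.7105
    cross y-line → (1,3), t=5.0615
    cross x-line → (0,3), t=5.7458 (wall)
  → r_4 = 5.7458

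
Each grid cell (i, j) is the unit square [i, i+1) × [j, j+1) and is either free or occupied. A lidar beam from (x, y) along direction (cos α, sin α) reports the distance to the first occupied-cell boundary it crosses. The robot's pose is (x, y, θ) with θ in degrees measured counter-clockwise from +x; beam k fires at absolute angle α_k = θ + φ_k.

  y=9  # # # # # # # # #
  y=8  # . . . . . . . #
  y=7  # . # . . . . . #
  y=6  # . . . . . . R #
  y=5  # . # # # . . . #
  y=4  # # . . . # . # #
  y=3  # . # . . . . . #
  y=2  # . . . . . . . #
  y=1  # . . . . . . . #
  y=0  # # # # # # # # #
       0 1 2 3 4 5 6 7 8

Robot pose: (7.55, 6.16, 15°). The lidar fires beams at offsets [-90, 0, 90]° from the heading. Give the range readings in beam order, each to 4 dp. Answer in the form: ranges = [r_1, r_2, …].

ranges = [1.2009, 0.4659, 2.9402]

beam 1: φ=-90°, α=285°
  cosα=0.2588 sinα=-0.9659 | (7,6) | tMaxX 1.7387 tMaxY 0.1656 | tΔX 3.8637 tΔY 1.0353
    t=0.1656 [y] (7,5)
    t=1.2009 [y] (7,4) — stop
  → r_1 = 1.2009
beam 2: φ=0°, α=15°
  cosα=0.9659 sinα=0.2588 | (7,6) | tMaxX 0.4659 tMaxY 3.2455 | tΔX 1.0353 tΔY 3.8637
    t=0.4659 [x] (8,6) — stop
  → r_2 = 0.4659
beam 3: φ=90°, α=105°
  cosα=-0.2588 sinα=0.9659 | (7,6) | tMaxX 2.1250 tMaxY 0.8696 | tΔX 3.8637 tΔY 1.0353
    t=0.8696 [y] (7,7)
    t=1.9049 [y] (7,8)
    t=2.1250 [x] (6,8)
    t=2.9402 [y] (6,9) — stop
  → r_3 = 2.9402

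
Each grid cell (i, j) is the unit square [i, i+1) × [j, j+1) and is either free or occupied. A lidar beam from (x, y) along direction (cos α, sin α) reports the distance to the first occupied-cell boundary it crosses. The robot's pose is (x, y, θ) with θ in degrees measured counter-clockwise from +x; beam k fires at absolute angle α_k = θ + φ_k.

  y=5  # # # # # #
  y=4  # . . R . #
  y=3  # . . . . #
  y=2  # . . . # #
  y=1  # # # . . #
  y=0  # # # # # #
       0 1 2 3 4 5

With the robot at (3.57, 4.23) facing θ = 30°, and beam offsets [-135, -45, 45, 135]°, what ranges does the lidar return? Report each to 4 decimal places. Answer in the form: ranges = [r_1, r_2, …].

beam 1: φ=-135°, α=255°
  d=(-0.2588,-0.9659)  start (3,4)  tX=2.2023 tY=0.2381  stride 1/|dx|=3.8637 1/|dy|=1.0353
    cross y-line → (3,3), t=0.2381
    cross y-line → (3,2), t=1.2734
    cross x-line → (2,2), t=2.2023
    cross y-line → (2,1), t=2.3087 (wall)
  → r_1 = 2.3087
beam 2: φ=-45°, α=345°
  d=(0.9659,-0.2588)  start (3,4)  tX=0.4452 tY=0.8887  stride 1/|dx|=1.0353 1/|dy|=3.8637
    cross x-line → (4,4), t=0.4452
    cross y-line → (4,3), t=0.8887
    cross x-line → (5,3), t=1.4804 (wall)
  → r_2 = 1.4804
beam 3: φ=45°, α=75°
  d=(0.2588,0.9659)  start (3,4)  tX=1.6614 tY=0.7972  stride 1/|dx|=3.8637 1/|dy|=1.0353
    cross y-line → (3,5), t=0.7972 (wall)
  → r_3 = 0.7972
beam 4: φ=135°, α=165°
  d=(-0.9659,0.2588)  start (3,4)  tX=0.5901 tY=2.9751  stride 1/|dx|=1.0353 1/|dy|=3.8637
    cross x-line → (2,4), t=0.5901
    cross x-line → (1,4), t=1.6254
    cross x-line → (0,4), t=2.6607 (wall)
  → r_4 = 2.6607

ranges = [2.3087, 1.4804, 0.7972, 2.6607]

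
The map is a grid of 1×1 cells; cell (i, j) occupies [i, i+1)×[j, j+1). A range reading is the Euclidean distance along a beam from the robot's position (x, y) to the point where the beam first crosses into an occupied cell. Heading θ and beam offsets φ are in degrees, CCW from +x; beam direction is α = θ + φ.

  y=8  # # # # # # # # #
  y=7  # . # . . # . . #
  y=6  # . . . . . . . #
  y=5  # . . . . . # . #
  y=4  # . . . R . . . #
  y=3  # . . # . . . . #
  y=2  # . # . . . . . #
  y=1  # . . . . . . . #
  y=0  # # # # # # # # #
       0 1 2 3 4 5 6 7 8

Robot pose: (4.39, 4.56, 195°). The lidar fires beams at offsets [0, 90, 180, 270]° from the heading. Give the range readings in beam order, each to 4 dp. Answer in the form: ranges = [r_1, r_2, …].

ranges = [3.5096, 3.6856, 1.7000, 3.5614]

beam 1: φ=0°, α=195°
  d=(-0.9659,-0.2588)  start (4,4)  tX=0.4038 tY=2.1637  stride 1/|dx|=1.0353 1/|dy|=3.8637
    cross x-line → (3,4), t=0.4038
    cross x-line → (2,4), t=1.4390
    cross y-line → (2,3), t=2.1637
    cross x-line → (1,3), t=2.4743
    cross x-line → (0,3), t=3.5096 (wall)
  → r_1 = 3.5096
beam 2: φ=90°, α=285°
  d=(0.2588,-0.9659)  start (4,4)  tX=2.3569 tY=0.5798  stride 1/|dx|=3.8637 1/|dy|=1.0353
    cross y-line → (4,3), t=0.5798
    cross y-line → (4,2), t=1.6150
    cross x-line → (5,2), t=2.3569
    cross y-line → (5,1), t=2.6503
    cross y-line → (5,0), t=3.6856 (wall)
  → r_2 = 3.6856
beam 3: φ=180°, α=15°
  d=(0.9659,0.2588)  start (4,4)  tX=0.6315 tY=1.7000  stride 1/|dx|=1.0353 1/|dy|=3.8637
    cross x-line → (5,4), t=0.6315
    cross x-line → (6,4), t=1.6668
    cross y-line → (6,5), t=1.7000 (wall)
  → r_3 = 1.7000
beam 4: φ=270°, α=105°
  d=(-0.2588,0.9659)  start (4,4)  tX=1.5068 tY=0.4555  stride 1/|dx|=3.8637 1/|dy|=1.0353
    cross y-line → (4,5), t=0.4555
    cross y-line → (4,6), t=1.4908
    cross x-line → (3,6), t=1.5068
    cross y-line → (3,7), t=2.5261
    cross y-line → (3,8), t=3.5614 (wall)
  → r_4 = 3.5614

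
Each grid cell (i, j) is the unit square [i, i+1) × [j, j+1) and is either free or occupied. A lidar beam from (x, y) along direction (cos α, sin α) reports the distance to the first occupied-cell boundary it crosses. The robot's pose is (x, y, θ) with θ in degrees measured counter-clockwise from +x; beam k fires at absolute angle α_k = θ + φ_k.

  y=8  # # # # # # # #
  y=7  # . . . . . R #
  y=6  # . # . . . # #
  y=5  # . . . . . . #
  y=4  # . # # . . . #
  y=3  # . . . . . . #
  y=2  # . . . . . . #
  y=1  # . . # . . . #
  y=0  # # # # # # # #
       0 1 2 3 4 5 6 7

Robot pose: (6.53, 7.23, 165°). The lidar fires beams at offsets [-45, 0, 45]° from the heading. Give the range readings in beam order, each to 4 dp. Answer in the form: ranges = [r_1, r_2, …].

ranges = [0.8891, 2.9751, 0.4600]

beam 1: φ=-45°, α=120°
  cosα=-0.5000 sinα=0.8660 | (6,7) | tMaxX 1.0600 tMaxY 0.8891 | tΔX 2.0000 tΔY 1.1547
    t=0.8891 [y] (6,8) — stop
  → r_1 = 0.8891
beam 2: φ=0°, α=165°
  cosα=-0.9659 sinα=0.2588 | (6,7) | tMaxX 0.5487 tMaxY 2.9751 | tΔX 1.0353 tΔY 3.8637
    t=0.5487 [x] (5,7)
    t=1.5840 [x] (4,7)
    t=2.6192 [x] (3,7)
    t=2.9751 [y] (3,8) — stop
  → r_2 = 2.9751
beam 3: φ=45°, α=210°
  cosα=-0.8660 sinα=-0.5000 | (6,7) | tMaxX 0.6120 tMaxY 0.4600 | tΔX 1.1547 tΔY 2.0000
    t=0.4600 [y] (6,6) — stop
  → r_3 = 0.4600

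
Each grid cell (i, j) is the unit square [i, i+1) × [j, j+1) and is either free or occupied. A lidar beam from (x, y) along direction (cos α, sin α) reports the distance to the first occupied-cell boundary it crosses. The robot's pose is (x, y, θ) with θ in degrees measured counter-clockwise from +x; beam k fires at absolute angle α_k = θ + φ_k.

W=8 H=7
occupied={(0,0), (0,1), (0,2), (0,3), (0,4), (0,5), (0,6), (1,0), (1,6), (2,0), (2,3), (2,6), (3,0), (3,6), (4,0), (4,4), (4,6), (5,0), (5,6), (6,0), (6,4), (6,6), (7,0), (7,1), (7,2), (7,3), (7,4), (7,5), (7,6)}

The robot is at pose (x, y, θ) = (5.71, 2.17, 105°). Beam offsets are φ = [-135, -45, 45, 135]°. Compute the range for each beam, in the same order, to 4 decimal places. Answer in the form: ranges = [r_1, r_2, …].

beam 1: φ=-135°, α=330°
  dir = (cos 330°, sin 330°) = (0.8660, -0.5000); from cell (5,2)
  next x-line at t=0.3349, next y-line at t=0.3400; Δt_x=1.1547, Δt_y=2.0000
    x: enter (6,2) at t=0.3349
    y: enter (6,1) at t=0.3400
    x: enter (7,1) at t=1.4896 ← occupied
  → r_1 = 1.4896
beam 2: φ=-45°, α=60°
  dir = (cos 60°, sin 60°) = (0.5000, 0.8660); from cell (5,2)
  next x-line at t=0.5800, next y-line at t=0.9584; Δt_x=2.0000, Δt_y=1.1547
    x: enter (6,2) at t=0.5800
    y: enter (6,3) at t=0.9584
    y: enter (6,4) at t=2.1131 ← occupied
  → r_2 = 2.1131
beam 3: φ=45°, α=150°
  dir = (cos 150°, sin 150°) = (-0.8660, 0.5000); from cell (5,2)
  next x-line at t=0.8198, next y-line at t=1.6600; Δt_x=1.1547, Δt_y=2.0000
    x: enter (4,2) at t=0.8198
    y: enter (4,3) at t=1.6600
    x: enter (3,3) at t=1.9745
    x: enter (2,3) at t=3.1292 ← occupied
  → r_3 = 3.1292
beam 4: φ=135°, α=240°
  dir = (cos 240°, sin 240°) = (-0.5000, -0.8660); from cell (5,2)
  next x-line at t=1.4200, next y-line at t=0.1963; Δt_x=2.0000, Δt_y=1.1547
    y: enter (5,1) at t=0.1963
    y: enter (5,0) at t=1.3510 ← occupied
  → r_4 = 1.3510

ranges = [1.4896, 2.1131, 3.1292, 1.3510]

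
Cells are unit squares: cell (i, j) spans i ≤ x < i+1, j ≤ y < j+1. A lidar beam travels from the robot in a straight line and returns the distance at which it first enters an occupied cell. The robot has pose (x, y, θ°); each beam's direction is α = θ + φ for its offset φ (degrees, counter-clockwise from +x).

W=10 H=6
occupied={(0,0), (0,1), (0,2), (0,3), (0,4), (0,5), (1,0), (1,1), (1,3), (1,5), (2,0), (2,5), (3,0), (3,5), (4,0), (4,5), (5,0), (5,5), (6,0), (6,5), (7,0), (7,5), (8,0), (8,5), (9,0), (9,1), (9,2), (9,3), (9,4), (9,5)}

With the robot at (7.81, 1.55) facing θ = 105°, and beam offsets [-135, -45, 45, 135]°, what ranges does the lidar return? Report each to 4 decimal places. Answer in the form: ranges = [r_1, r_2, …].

beam 1: φ=-135°, α=330°
  dir = (cos 330°, sin 330°) = (0.8660, -0.5000); from cell (7,1)
  next x-line at t=0.2194, next y-line at t=1.1000; Δt_x=1.1547, Δt_y=2.0000
    x: enter (8,1) at t=0.2194
    y: enter (8,0) at t=1.1000 ← occupied
  → r_1 = 1.1000
beam 2: φ=-45°, α=60°
  dir = (cos 60°, sin 60°) = (0.5000, 0.8660); from cell (7,1)
  next x-line at t=0.3800, next y-line at t=0.5196; Δt_x=2.0000, Δt_y=1.1547
    x: enter (8,1) at t=0.3800
    y: enter (8,2) at t=0.5196
    y: enter (8,3) at t=1.6743
    x: enter (9,3) at t=2.3800 ← occupied
  → r_2 = 2.3800
beam 3: φ=45°, α=150°
  dir = (cos 150°, sin 150°) = (-0.8660, 0.5000); from cell (7,1)
  next x-line at t=0.9353, next y-line at t=0.9000; Δt_x=1.1547, Δt_y=2.0000
    y: enter (7,2) at t=0.9000
    x: enter (6,2) at t=0.9353
    x: enter (5,2) at t=2.0900
    y: enter (5,3) at t=2.9000
    x: enter (4,3) at t=3.2447
    x: enter (3,3) at t=4.3994
    y: enter (3,4) at t=4.9000
    x: enter (2,4) at t=5.5541
    x: enter (1,4) at t=6.7088
    y: enter (1,5) at t=6.9000 ← occupied
  → r_3 = 6.9000
beam 4: φ=135°, α=240°
  dir = (cos 240°, sin 240°) = (-0.5000, -0.8660); from cell (7,1)
  next x-line at t=1.6200, next y-line at t=0.6351; Δt_x=2.0000, Δt_y=1.1547
    y: enter (7,0) at t=0.6351 ← occupied
  → r_4 = 0.6351

ranges = [1.1000, 2.3800, 6.9000, 0.6351]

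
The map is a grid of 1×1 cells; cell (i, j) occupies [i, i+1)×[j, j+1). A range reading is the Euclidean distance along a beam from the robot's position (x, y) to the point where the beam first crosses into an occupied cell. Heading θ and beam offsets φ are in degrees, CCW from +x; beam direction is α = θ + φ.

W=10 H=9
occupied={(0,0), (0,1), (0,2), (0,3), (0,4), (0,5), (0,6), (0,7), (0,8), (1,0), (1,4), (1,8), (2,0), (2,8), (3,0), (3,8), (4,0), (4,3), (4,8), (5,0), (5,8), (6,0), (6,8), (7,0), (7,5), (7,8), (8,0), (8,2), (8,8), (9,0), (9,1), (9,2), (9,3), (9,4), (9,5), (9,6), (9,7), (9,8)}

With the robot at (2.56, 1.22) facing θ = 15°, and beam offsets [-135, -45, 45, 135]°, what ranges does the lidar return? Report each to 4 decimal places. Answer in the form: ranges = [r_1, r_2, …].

beam 1: φ=-135°, α=240°
  dir = (cos 240°, sin 240°) = (-0.5000, -0.8660); from cell (2,1)
  next x-line at t=1.1200, next y-line at t=0.2540; Δt_x=2.0000, Δt_y=1.1547
    y: enter (2,0) at t=0.2540 ← occupied
  → r_1 = 0.2540
beam 2: φ=-45°, α=330°
  dir = (cos 330°, sin 330°) = (0.8660, -0.5000); from cell (2,1)
  next x-line at t=0.5081, next y-line at t=0.4400; Δt_x=1.1547, Δt_y=2.0000
    y: enter (2,0) at t=0.4400 ← occupied
  → r_2 = 0.4400
beam 3: φ=45°, α=60°
  dir = (cos 60°, sin 60°) = (0.5000, 0.8660); from cell (2,1)
  next x-line at t=0.8800, next y-line at t=0.9007; Δt_x=2.0000, Δt_y=1.1547
    x: enter (3,1) at t=0.8800
    y: enter (3,2) at t=0.9007
    y: enter (3,3) at t=2.0554
    x: enter (4,3) at t=2.8800 ← occupied
  → r_3 = 2.8800
beam 4: φ=135°, α=150°
  dir = (cos 150°, sin 150°) = (-0.8660, 0.5000); from cell (2,1)
  next x-line at t=0.6466, next y-line at t=1.5600; Δt_x=1.1547, Δt_y=2.0000
    x: enter (1,1) at t=0.6466
    y: enter (1,2) at t=1.5600
    x: enter (0,2) at t=1.8013 ← occupied
  → r_4 = 1.8013

ranges = [0.2540, 0.4400, 2.8800, 1.8013]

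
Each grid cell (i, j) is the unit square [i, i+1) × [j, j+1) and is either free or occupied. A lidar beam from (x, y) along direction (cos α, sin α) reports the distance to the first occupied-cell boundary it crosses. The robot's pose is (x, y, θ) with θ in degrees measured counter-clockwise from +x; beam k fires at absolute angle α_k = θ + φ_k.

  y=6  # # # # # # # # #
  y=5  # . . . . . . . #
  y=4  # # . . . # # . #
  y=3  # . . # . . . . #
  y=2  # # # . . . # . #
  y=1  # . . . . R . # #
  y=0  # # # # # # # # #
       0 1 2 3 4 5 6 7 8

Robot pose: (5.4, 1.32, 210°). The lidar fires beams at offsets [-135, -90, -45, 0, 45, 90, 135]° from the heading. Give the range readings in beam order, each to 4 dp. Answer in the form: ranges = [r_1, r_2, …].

beam 1: φ=-135°, α=75°
  dir = (cos 75°, sin 75°) = (0.2588, 0.9659); from cell (5,1)
  next x-line at t=2.3182, next y-line at t=0.7040; Δt_x=3.8637, Δt_y=1.0353
    y: enter (5,2) at t=0.7040
    y: enter (5,3) at t=1.7393
    x: enter (6,3) at t=2.3182
    y: enter (6,4) at t=2.7745 ← occupied
  → r_1 = 2.7745
beam 2: φ=-90°, α=120°
  dir = (cos 120°, sin 120°) = (-0.5000, 0.8660); from cell (5,1)
  next x-line at t=0.8000, next y-line at t=0.7852; Δt_x=2.0000, Δt_y=1.1547
    y: enter (5,2) at t=0.7852
    x: enter (4,2) at t=0.8000
    y: enter (4,3) at t=1.9399
    x: enter (3,3) at t=2.8000 ← occupied
  → r_2 = 2.8000
beam 3: φ=-45°, α=165°
  dir = (cos 165°, sin 165°) = (-0.9659, 0.2588); from cell (5,1)
  next x-line at t=0.4141, next y-line at t=2.6273; Δt_x=1.0353, Δt_y=3.8637
    x: enter (4,1) at t=0.4141
    x: enter (3,1) at t=1.4494
    x: enter (2,1) at t=2.4847
    y: enter (2,2) at t=2.6273 ← occupied
  → r_3 = 2.6273
beam 4: φ=0°, α=210°
  dir = (cos 210°, sin 210°) = (-0.8660, -0.5000); from cell (5,1)
  next x-line at t=0.4619, next y-line at t=0.6400; Δt_x=1.1547, Δt_y=2.0000
    x: enter (4,1) at t=0.4619
    y: enter (4,0) at t=0.6400 ← occupied
  → r_4 = 0.6400
beam 5: φ=45°, α=255°
  dir = (cos 255°, sin 255°) = (-0.2588, -0.9659); from cell (5,1)
  next x-line at t=1.5455, next y-line at t=0.3313; Δt_x=3.8637, Δt_y=1.0353
    y: enter (5,0) at t=0.3313 ← occupied
  → r_5 = 0.3313
beam 6: φ=90°, α=300°
  dir = (cos 300°, sin 300°) = (0.5000, -0.8660); from cell (5,1)
  next x-line at t=1.2000, next y-line at t=0.3695; Δt_x=2.0000, Δt_y=1.1547
    y: enter (5,0) at t=0.3695 ← occupied
  → r_6 = 0.3695
beam 7: φ=135°, α=345°
  dir = (cos 345°, sin 345°) = (0.9659, -0.2588); from cell (5,1)
  next x-line at t=0.6212, next y-line at t=1.2364; Δt_x=1.0353, Δt_y=3.8637
    x: enter (6,1) at t=0.6212
    y: enter (6,0) at t=1.2364 ← occupied
  → r_7 = 1.2364

ranges = [2.7745, 2.8000, 2.6273, 0.6400, 0.3313, 0.3695, 1.2364]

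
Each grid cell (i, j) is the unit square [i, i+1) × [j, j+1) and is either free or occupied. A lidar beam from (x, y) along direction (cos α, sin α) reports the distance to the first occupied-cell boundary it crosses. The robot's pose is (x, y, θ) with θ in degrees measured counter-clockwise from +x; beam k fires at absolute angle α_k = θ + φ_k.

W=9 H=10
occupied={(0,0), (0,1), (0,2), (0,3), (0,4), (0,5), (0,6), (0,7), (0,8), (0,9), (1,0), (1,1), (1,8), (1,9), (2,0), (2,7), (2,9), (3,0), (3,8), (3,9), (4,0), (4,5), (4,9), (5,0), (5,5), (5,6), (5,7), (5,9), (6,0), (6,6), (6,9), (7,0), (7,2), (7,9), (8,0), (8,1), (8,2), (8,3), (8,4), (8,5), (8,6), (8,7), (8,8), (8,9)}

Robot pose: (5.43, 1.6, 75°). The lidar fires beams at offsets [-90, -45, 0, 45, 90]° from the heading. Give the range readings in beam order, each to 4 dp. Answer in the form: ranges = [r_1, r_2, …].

ranges = [2.3182, 1.8129, 4.5552, 6.2354, 4.5863]

beam 1: φ=-90°, α=345°
  direction (0.9659, -0.2588); cell (5,1); t to first gridline: x 0.5901, y 2.3182 (then +1.0353 / +3.8637)
    (6,1) via x @ 0.5901
    (7,1) via x @ 1.6254
    (7,0) via y @ 2.3182  # hit
  → r_1 = 2.3182
beam 2: φ=-45°, α=30°
  direction (0.8660, 0.5000); cell (5,1); t to first gridline: x 0.6582, y 0.8000 (then +1.1547 / +2.0000)
    (6,1) via x @ 0.6582
    (6,2) via y @ 0.8000
    (7,2) via x @ 1.8129  # hit
  → r_2 = 1.8129
beam 3: φ=0°, α=75°
  direction (0.2588, 0.9659); cell (5,1); t to first gridline: x 2.2023, y 0.4141 (then +3.8637 / +1.0353)
    (5,2) via y @ 0.4141
    (5,3) via y @ 1.4494
    (6,3) via x @ 2.2023
    (6,4) via y @ 2.4847
    (6,5) via y @ 3.5199
    (6,6) via y @ 4.5552  # hit
  → r_3 = 4.5552
beam 4: φ=45°, α=120°
  direction (-0.5000, 0.8660); cell (5,1); t to first gridline: x 0.8600, y 0.4619 (then +2.0000 / +1.1547)
    (5,2) via y @ 0.4619
    (4,2) via x @ 0.8600
    (4,3) via y @ 1.6166
    (4,4) via y @ 2.7713
    (3,4) via x @ 2.8600
    (3,5) via y @ 3.9260
    (2,5) via x @ 4.8600
    (2,6) via y @ 5.0807
    (2,7) via y @ 6.2354  # hit
  → r_4 = 6.2354
beam 5: φ=90°, α=165°
  direction (-0.9659, 0.2588); cell (5,1); t to first gridline: x 0.4452, y 1.5455 (then +1.0353 / +3.8637)
    (4,1) via x @ 0.4452
    (3,1) via x @ 1.4804
    (3,2) via y @ 1.5455
    (2,2) via x @ 2.5157
    (1,2) via x @ 3.5510
    (0,2) via x @ 4.5863  # hit
  → r_5 = 4.5863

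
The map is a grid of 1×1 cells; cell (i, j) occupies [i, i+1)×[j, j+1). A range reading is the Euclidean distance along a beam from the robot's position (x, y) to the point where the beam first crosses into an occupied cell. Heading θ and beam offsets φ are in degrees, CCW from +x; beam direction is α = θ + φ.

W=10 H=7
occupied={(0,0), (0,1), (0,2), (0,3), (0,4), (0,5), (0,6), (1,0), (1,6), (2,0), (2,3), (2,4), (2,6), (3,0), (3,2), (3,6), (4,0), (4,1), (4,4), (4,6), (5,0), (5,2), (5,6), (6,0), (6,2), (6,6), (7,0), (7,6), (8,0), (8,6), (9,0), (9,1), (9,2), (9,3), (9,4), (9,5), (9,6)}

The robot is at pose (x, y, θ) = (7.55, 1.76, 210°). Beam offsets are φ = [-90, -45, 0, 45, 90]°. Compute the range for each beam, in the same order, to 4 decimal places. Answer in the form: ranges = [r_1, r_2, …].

beam 1: φ=-90°, α=120°
  direction (-0.5000, 0.8660); cell (7,1); t to first gridline: x 1.1000, y 0.2771 (then +2.0000 / +1.1547)
    (7,2) via y @ 0.2771
    (6,2) via x @ 1.1000  # hit
  → r_1 = 1.1000
beam 2: φ=-45°, α=165°
  direction (-0.9659, 0.2588); cell (7,1); t to first gridline: x 0.5694, y 0.9273 (then +1.0353 / +3.8637)
    (6,1) via x @ 0.5694
    (6,2) via y @ 0.9273  # hit
  → r_2 = 0.9273
beam 3: φ=0°, α=210°
  direction (-0.8660, -0.5000); cell (7,1); t to first gridline: x 0.6351, y 1.5200 (then +1.1547 / +2.0000)
    (6,1) via x @ 0.6351
    (6,0) via y @ 1.5200  # hit
  → r_3 = 1.5200
beam 4: φ=45°, α=255°
  direction (-0.2588, -0.9659); cell (7,1); t to first gridline: x 2.1250, y 0.7868 (then +3.8637 / +1.0353)
    (7,0) via y @ 0.7868  # hit
  → r_4 = 0.7868
beam 5: φ=90°, α=300°
  direction (0.5000, -0.8660); cell (7,1); t to first gridline: x 0.9000, y 0.8776 (then +2.0000 / +1.1547)
    (7,0) via y @ 0.8776  # hit
  → r_5 = 0.8776

ranges = [1.1000, 0.9273, 1.5200, 0.7868, 0.8776]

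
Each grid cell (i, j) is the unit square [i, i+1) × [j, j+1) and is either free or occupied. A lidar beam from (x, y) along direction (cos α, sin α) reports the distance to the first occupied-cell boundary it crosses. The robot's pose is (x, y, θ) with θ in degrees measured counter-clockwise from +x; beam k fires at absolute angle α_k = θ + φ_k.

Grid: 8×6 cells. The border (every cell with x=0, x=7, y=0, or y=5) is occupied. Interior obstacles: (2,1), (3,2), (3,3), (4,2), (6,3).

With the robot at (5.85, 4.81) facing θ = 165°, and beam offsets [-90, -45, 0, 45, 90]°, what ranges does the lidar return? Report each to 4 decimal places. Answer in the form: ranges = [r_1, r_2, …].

ranges = [0.1967, 0.2194, 0.7341, 2.1362, 3.9444]

beam 1: φ=-90°, α=75°
  direction (0.2588, 0.9659); cell (5,4); t to first gridline: x 0.5796, y 0.1967 (then +3.8637 / +1.0353)
    (5,5) via y @ 0.1967  # hit
  → r_1 = 0.1967
beam 2: φ=-45°, α=120°
  direction (-0.5000, 0.8660); cell (5,4); t to first gridline: x 1.7000, y 0.2194 (then +2.0000 / +1.1547)
    (5,5) via y @ 0.2194  # hit
  → r_2 = 0.2194
beam 3: φ=0°, α=165°
  direction (-0.9659, 0.2588); cell (5,4); t to first gridline: x 0.8800, y 0.7341 (then +1.0353 / +3.8637)
    (5,5) via y @ 0.7341  # hit
  → r_3 = 0.7341
beam 4: φ=45°, α=210°
  direction (-0.8660, -0.5000); cell (5,4); t to first gridline: x 0.9815, y 1.6200 (then +1.1547 / +2.0000)
    (4,4) via x @ 0.9815
    (4,3) via y @ 1.6200
    (3,3) via x @ 2.1362  # hit
  → r_4 = 2.1362
beam 5: φ=90°, α=255°
  direction (-0.2588, -0.9659); cell (5,4); t to first gridline: x 3.2841, y 0.8386 (then +3.8637 / +1.0353)
    (5,3) via y @ 0.8386
    (5,2) via y @ 1.8738
    (5,1) via y @ 2.9091
    (4,1) via x @ 3.2841
    (4,0) via y @ 3.9444  # hit
  → r_5 = 3.9444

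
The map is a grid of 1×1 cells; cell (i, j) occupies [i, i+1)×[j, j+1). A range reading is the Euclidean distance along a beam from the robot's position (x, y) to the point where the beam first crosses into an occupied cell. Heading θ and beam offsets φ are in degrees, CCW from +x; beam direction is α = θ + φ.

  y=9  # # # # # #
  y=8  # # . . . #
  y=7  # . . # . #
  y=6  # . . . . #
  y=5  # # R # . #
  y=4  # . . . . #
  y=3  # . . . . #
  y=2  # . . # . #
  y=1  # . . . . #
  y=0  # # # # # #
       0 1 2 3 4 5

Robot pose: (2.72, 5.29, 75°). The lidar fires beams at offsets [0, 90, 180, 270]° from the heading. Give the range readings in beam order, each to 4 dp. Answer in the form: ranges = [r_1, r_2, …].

ranges = [1.7703, 0.7454, 4.4413, 0.2899]

beam 1: φ=0°, α=75°
  cosα=0.2588 sinα=0.9659 | (2,5) | tMaxX 1.0818 tMaxY 0.7350 | tΔX 3.8637 tΔY 1.0353
    t=0.7350 [y] (2,6)
    t=1.0818 [x] (3,6)
    t=1.7703 [y] (3,7) — stop
  → r_1 = 1.7703
beam 2: φ=90°, α=165°
  cosα=-0.9659 sinα=0.2588 | (2,5) | tMaxX 0.7454 tMaxY 2.7432 | tΔX 1.0353 tΔY 3.8637
    t=0.7454 [x] (1,5) — stop
  → r_2 = 0.7454
beam 3: φ=180°, α=255°
  cosα=-0.2588 sinα=-0.9659 | (2,5) | tMaxX 2.7819 tMaxY 0.3002 | tΔX 3.8637 tΔY 1.0353
    t=0.3002 [y] (2,4)
    t=1.3355 [y] (2,3)
    t=2.3708 [y] (2,2)
    t=2.7819 [x] (1,2)
    t=3.4061 [y] (1,1)
    t=4.4413 [y] (1,0) — stop
  → r_3 = 4.4413
beam 4: φ=270°, α=345°
  cosα=0.9659 sinα=-0.2588 | (2,5) | tMaxX 0.2899 tMaxY 1.1205 | tΔX 1.0353 tΔY 3.8637
    t=0.2899 [x] (3,5) — stop
  → r_4 = 0.2899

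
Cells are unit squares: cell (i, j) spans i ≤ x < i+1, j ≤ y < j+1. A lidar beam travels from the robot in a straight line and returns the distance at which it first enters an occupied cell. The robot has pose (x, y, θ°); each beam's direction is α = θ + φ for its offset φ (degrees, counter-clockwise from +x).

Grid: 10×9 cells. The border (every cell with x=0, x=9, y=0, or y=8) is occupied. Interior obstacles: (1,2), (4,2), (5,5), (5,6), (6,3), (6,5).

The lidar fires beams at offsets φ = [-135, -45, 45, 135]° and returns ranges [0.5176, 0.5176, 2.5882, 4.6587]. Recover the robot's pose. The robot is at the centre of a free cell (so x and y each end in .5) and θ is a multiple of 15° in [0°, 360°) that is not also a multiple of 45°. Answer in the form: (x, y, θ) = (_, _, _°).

(x, y, θ) = (1.5, 3.5, 300°)

The pose lattice has 50·16 = 800 candidates. Test each by forward raycasting.
  (6.5, 6.5, 150°): beam 1 = 2.5882 ≠ 0.5176 ✗
  (1.5, 1.5, 285°): beam 1 = 0.5774 ≠ 0.5176 ✗
  (3.5, 3.5, 240°): beam 1 = 4.6587 ≠ 0.5176 ✗
  (8.5, 6.5, 210°): beam 1 = 1.5529 ≠ 0.5176 ✗
  …
  (1.5, 3.5, 300°): r_1=0.5176, r_2=0.5176, r_3=2.5882, r_4=4.6587 — all match ✓
Only this pose fits every beam.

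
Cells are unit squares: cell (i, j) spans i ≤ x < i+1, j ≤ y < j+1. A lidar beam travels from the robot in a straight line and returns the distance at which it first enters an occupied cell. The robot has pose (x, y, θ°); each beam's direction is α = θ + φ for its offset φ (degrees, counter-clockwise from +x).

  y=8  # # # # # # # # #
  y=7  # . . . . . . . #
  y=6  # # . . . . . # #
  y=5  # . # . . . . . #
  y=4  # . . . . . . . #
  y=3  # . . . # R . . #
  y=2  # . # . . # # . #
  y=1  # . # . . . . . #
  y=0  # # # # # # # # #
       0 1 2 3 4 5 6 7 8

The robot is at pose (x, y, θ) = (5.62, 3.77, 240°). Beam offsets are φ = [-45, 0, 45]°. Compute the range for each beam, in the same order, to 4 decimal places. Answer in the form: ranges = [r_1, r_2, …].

beam 1: φ=-45°, α=195°
  direction (-0.9659, -0.2588); cell (5,3); t to first gridline: x 0.6419, y 2.9751 (then +1.0353 / +3.8637)
    (4,3) via x @ 0.6419  # hit
  → r_1 = 0.6419
beam 2: φ=0°, α=240°
  direction (-0.5000, -0.8660); cell (5,3); t to first gridline: x 1.2400, y 0.8891 (then +2.0000 / +1.1547)
    (5,2) via y @ 0.8891  # hit
  → r_2 = 0.8891
beam 3: φ=45°, α=285°
  direction (0.2588, -0.9659); cell (5,3); t to first gridline: x 1.4682, y 0.7972 (then +3.8637 / +1.0353)
    (5,2) via y @ 0.7972  # hit
  → r_3 = 0.7972

ranges = [0.6419, 0.8891, 0.7972]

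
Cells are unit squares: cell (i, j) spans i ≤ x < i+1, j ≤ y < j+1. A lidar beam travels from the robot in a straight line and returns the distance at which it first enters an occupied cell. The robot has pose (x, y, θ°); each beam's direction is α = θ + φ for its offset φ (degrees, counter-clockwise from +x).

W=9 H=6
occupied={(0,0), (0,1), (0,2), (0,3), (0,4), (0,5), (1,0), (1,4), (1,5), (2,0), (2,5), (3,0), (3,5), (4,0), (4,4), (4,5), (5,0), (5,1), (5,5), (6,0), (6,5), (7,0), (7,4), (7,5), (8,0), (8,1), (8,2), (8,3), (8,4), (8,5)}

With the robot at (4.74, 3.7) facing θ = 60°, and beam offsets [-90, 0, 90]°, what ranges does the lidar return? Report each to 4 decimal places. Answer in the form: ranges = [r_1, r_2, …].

ranges = [3.7643, 0.3464, 0.6000]

beam 1: φ=-90°, α=330°
  cosα=0.8660 sinα=-0.5000 | (4,3) | tMaxX 0.3002 tMaxY 1.4000 | tΔX 1.1547 tΔY 2.0000
    t=0.3002 [x] (5,3)
    t=1.4000 [y] (5,2)
    t=1.4549 [x] (6,2)
    t=2.6096 [x] (7,2)
    t=3.4000 [y] (7,1)
    t=3.7643 [x] (8,1) — stop
  → r_1 = 3.7643
beam 2: φ=0°, α=60°
  cosα=0.5000 sinα=0.8660 | (4,3) | tMaxX 0.5200 tMaxY 0.3464 | tΔX 2.0000 tΔY 1.1547
    t=0.3464 [y] (4,4) — stop
  → r_2 = 0.3464
beam 3: φ=90°, α=150°
  cosα=-0.8660 sinα=0.5000 | (4,3) | tMaxX 0.8545 tMaxY 0.6000 | tΔX 1.1547 tΔY 2.0000
    t=0.6000 [y] (4,4) — stop
  → r_3 = 0.6000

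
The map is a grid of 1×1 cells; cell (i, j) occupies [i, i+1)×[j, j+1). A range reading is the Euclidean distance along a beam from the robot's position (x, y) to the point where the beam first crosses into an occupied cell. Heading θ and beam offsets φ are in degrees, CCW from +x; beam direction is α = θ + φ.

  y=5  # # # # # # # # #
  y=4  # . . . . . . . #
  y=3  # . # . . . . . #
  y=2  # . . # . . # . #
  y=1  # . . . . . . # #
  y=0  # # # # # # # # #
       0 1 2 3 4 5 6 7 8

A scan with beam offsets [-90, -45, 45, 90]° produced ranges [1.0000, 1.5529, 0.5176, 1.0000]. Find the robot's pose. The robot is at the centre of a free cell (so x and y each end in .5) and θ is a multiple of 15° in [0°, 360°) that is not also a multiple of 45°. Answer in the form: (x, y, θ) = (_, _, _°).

(x, y, θ) = (7.5, 3.5, 330°)

The pose lattice has 24·16 = 384 candidates. Test each by forward raycasting.
  (4.5, 2.5, 255°): beam 1 = 0.5176 ≠ 1.0000 ✗
  (1.5, 2.5, 120°): beam 2 = 2.5882 ≠ 1.5529 ✗
  (6.5, 3.5, 240°): beam 1 = 3.0000 ≠ 1.0000 ✗
  (3.5, 3.5, 150°): beam 1 = 1.7321 ≠ 1.0000 ✗
  (5.5, 1.5, 300°): beam 2 = 0.5176 ≠ 1.5529 ✗
  …
  (7.5, 3.5, 330°): r_1=1.0000, r_2=1.5529, r_3=0.5176, r_4=1.0000 — all match ✓
Only this pose fits every beam.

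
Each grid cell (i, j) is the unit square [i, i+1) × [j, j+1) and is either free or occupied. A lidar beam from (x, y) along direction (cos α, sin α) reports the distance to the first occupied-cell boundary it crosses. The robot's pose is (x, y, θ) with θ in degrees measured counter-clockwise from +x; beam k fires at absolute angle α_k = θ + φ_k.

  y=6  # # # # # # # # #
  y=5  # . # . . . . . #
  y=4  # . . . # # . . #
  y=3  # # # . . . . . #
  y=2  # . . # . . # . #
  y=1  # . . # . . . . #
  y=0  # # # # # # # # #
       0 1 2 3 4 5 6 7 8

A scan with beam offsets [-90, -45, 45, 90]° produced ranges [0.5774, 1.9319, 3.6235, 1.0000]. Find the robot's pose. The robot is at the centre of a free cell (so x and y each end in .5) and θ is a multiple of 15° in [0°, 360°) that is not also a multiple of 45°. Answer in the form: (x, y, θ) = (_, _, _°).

Candidates: 27 free-cell centres × 16 headings = 432 poses. Raycast each; keep the one whose scan matches to 4 dp.
  (2.5, 1.5, 300°): beam 1 = 1.0000 ≠ 0.5774 ✗
  (7.5, 4.5, 60°): beam 2 = 0.5176 ≠ 1.9319 ✗
  (3.5, 5.5, 210°): beam 2 = 0.5176 ≠ 1.9319 ✗
  (6.5, 1.5, 300°): beam 1 = 1.0000 ≠ 0.5774 ✗
  …
  (7.5, 1.5, 120°): r_1=0.5774, r_2=1.9319, r_3=3.6235, r_4=1.0000 — all match ✓
No second candidate reproduces the full scan.

(x, y, θ) = (7.5, 1.5, 120°)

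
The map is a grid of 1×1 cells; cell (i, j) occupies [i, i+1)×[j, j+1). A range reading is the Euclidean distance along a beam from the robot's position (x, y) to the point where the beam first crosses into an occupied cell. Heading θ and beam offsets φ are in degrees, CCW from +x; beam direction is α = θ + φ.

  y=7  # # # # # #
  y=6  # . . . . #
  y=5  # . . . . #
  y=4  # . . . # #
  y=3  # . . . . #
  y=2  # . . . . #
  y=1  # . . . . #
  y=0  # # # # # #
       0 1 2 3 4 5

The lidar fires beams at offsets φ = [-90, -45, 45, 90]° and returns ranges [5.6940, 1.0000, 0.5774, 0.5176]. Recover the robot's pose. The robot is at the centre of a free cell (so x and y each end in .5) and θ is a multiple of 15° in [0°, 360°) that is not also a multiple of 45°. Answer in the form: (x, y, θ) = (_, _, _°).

Candidates: 23 free-cell centres × 16 headings = 368 poses. Raycast each; keep the one whose scan matches to 4 dp.
  (3.5, 1.5, 30°): beam 1 = 0.5774 ≠ 5.6940 ✗
  (3.5, 2.5, 285°): beam 1 = 2.5882 ≠ 5.6940 ✗
  (3.5, 2.5, 210°): beam 1 = 5.0000 ≠ 5.6940 ✗
  (1.5, 5.5, 240°): beam 1 = 0.5774 ≠ 5.6940 ✗
  …
  (1.5, 1.5, 165°): r_1=5.6940, r_2=1.0000, r_3=0.5774, r_4=0.5176 — all match ✓
Unique over the lattice → pose = (1.5, 1.5, 165°).

(x, y, θ) = (1.5, 1.5, 165°)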